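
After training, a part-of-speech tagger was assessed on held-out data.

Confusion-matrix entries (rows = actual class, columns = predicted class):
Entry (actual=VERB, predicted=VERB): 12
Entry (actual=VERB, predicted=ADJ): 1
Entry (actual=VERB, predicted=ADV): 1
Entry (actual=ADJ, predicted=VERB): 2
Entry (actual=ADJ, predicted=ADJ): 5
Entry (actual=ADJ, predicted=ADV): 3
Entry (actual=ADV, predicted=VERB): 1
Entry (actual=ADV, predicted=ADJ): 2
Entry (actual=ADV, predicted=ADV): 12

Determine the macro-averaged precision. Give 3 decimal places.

0.725

Per-class precision (TP/(TP+FP)):
  VERB: TP=12, FP=2+1=3 → 12/15 = 0.8000
  ADJ: TP=5, FP=1+2=3 → 5/8 = 0.6250
  ADV: TP=12, FP=1+3=4 → 12/16 = 0.7500
Macro-precision = mean = (0.8000 + 0.6250 + 0.7500) / 3 = 0.725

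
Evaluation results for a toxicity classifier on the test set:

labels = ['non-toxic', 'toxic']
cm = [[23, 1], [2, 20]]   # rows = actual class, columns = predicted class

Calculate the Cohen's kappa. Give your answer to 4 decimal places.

Observed agreement pₒ = trace/N = 43/46 = 0.93478
Expected agreement pₑ = Σ (rowᵢ·colᵢ)/N² = (24·25 + 22·21)/46² = 0.50189
κ = (pₒ − pₑ)/(1 − pₑ) = (0.93478 − 0.50189)/(1 − 0.50189) = 0.8691

0.8691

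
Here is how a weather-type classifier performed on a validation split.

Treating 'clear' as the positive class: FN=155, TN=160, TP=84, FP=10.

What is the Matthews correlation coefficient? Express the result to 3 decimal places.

MCC = (TP·TN − FP·FN) / √((TP+FP)(TP+FN)(TN+FP)(TN+FN))
Numerator = 84·160 − 10·155 = 11890
Denominator = √(94·239·170·315) = √1203054300 = 34685.0732
MCC = 11890 / 34685.0732 = 0.343

0.343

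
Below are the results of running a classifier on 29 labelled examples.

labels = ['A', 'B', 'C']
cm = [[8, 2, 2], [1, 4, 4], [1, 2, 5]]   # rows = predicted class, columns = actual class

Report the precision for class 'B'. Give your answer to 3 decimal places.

0.444

Take TP from the diagonal, FP from the rest of the 'B' prediction marginal, FN from the rest of the 'B' actual marginal.
precision = TP/(TP+FP).
B: TP=4, FP=1+4=5 → 4/9 = 0.4444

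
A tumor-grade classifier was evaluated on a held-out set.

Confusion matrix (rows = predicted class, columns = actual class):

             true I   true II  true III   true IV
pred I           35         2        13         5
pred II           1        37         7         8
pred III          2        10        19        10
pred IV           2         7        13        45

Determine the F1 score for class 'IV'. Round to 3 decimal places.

One-vs-rest for 'IV': TP = diagonal; FP = other classes predicted 'IV'; FN = 'IV' predicted as other.
F1 score = 2·TP/(2·TP+FP+FN).
IV: TP=45, FP=2+7+13=22, FN=5+8+10=23 → 90/135 = 0.6667

0.667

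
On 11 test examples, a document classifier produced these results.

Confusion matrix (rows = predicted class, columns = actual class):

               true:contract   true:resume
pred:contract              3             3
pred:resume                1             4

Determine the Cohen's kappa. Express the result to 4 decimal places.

0.2903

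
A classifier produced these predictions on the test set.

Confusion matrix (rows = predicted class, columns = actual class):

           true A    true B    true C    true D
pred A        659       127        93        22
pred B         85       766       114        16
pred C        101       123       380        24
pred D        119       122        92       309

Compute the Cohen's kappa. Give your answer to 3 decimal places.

0.551

Observed agreement pₒ = trace/N = 2114/3152 = 0.6707
Expected agreement pₑ = Σ (rowᵢ·colᵢ)/N² = (964·901 + 1138·981 + 679·628 + 371·642)/3152² = 0.2667
κ = (pₒ − pₑ)/(1 − pₑ) = (0.6707 − 0.2667)/(1 − 0.2667) = 0.551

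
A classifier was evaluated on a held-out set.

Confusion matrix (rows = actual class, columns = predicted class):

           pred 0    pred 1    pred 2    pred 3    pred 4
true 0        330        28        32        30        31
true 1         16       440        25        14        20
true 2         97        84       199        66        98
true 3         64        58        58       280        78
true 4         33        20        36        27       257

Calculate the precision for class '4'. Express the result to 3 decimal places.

0.531

Take TP from the diagonal, FP from the rest of the '4' prediction marginal, FN from the rest of the '4' actual marginal.
precision = TP/(TP+FP).
4: TP=257, FP=31+20+98+78=227 → 257/484 = 0.5310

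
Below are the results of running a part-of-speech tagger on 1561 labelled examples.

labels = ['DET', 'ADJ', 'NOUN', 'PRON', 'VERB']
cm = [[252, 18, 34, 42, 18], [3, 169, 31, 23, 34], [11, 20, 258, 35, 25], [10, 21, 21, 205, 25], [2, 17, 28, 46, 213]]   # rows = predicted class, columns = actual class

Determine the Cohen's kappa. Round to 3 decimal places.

Observed agreement pₒ = trace/N = 1097/1561 = 0.7028
Expected agreement pₑ = Σ (rowᵢ·colᵢ)/N² = (278·364 + 245·260 + 372·349 + 351·282 + 315·306)/1561² = 0.2011
κ = (pₒ − pₑ)/(1 − pₑ) = (0.7028 − 0.2011)/(1 − 0.2011) = 0.628

0.628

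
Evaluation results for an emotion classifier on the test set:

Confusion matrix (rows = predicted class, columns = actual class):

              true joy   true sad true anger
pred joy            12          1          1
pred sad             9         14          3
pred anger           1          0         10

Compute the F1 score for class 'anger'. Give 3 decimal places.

0.800

One-vs-rest for 'anger': TP = diagonal; FP = other classes predicted 'anger'; FN = 'anger' predicted as other.
F1 score = 2·TP/(2·TP+FP+FN).
anger: TP=10, FP=1+0=1, FN=1+3=4 → 20/25 = 0.8000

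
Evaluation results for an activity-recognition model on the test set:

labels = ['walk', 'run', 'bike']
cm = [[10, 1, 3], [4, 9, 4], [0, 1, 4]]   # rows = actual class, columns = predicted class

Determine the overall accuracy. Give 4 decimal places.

Accuracy = trace / total = (10+9+4=23) / 36 = 23/36 = 0.6389

0.6389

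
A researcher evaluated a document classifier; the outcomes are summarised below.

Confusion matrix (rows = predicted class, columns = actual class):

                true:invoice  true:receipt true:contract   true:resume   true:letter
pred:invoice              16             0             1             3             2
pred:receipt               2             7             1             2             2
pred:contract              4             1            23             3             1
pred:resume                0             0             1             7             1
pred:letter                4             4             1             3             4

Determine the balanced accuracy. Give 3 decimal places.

0.568

Balanced accuracy = mean of per-class recall.
  invoice: recall = 16/26 = 0.6154
  receipt: recall = 7/12 = 0.5833
  contract: recall = 23/27 = 0.8519
  resume: recall = 7/18 = 0.3889
  letter: recall = 4/10 = 0.4000
Mean = (0.6154 + 0.5833 + 0.8519 + 0.3889 + 0.4000) / 5 = 0.568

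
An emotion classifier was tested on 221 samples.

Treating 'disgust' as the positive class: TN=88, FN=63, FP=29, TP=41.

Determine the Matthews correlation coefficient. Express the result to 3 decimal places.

MCC = (TP·TN − FP·FN) / √((TP+FP)(TP+FN)(TN+FP)(TN+FN))
Numerator = 41·88 − 29·63 = 1781
Denominator = √(70·104·117·151) = √128615760 = 11340.8889
MCC = 1781 / 11340.8889 = 0.157

0.157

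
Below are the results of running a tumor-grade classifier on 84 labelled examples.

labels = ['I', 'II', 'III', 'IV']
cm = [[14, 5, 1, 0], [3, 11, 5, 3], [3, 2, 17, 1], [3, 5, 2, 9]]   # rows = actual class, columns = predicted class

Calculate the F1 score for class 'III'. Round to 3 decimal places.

F1 score = 2·TP/(2·TP+FP+FN).
III: TP=17, FP=1+5+2=8, FN=3+2+1=6 → 34/48 = 0.7083

0.708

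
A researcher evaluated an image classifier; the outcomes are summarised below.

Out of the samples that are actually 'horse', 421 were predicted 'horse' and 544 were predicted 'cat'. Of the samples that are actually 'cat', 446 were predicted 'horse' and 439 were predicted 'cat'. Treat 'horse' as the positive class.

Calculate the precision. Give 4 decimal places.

Precision = TP/(TP+FP) = 421/(421+446) = 421/867 = 0.4856

0.4856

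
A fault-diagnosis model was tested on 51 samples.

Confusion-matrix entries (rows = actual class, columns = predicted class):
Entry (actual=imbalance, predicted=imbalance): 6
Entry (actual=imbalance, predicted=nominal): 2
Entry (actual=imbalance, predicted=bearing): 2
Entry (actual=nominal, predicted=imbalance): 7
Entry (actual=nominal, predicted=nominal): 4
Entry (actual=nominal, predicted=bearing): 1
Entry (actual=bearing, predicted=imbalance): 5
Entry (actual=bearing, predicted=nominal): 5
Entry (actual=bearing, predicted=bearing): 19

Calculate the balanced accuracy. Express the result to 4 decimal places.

Balanced accuracy = mean of per-class recall.
  imbalance: recall = 6/10 = 0.60000
  nominal: recall = 4/12 = 0.33333
  bearing: recall = 19/29 = 0.65517
Mean = (0.60000 + 0.33333 + 0.65517) / 3 = 0.5295

0.5295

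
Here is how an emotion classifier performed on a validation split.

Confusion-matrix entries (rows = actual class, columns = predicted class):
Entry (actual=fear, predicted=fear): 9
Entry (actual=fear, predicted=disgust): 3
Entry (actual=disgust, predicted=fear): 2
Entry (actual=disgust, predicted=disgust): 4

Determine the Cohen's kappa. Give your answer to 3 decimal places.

Observed agreement pₒ = trace/N = 13/18 = 0.7222
Expected agreement pₑ = Σ (rowᵢ·colᵢ)/N² = (12·11 + 6·7)/18² = 0.5370
κ = (pₒ − pₑ)/(1 − pₑ) = (0.7222 − 0.5370)/(1 − 0.5370) = 0.400

0.400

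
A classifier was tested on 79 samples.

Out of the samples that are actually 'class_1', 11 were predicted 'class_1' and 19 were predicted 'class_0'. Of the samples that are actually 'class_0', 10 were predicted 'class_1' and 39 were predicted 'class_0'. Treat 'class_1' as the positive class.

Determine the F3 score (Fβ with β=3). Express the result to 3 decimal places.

0.378

Fβ = (1+β²)·TP / ((1+β²)·TP + β²·FN + FP), with β²=9
= 10·11 / (10·11 + 9·19 + 10) = 0.378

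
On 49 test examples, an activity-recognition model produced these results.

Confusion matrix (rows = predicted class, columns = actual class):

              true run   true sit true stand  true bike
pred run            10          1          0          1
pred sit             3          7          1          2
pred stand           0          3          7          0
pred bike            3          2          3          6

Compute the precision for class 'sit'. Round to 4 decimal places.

0.5385

Treat 'sit' as positive and all other classes as negative.
precision = TP/(TP+FP).
sit: TP=7, FP=3+1+2=6 → 7/13 = 0.53846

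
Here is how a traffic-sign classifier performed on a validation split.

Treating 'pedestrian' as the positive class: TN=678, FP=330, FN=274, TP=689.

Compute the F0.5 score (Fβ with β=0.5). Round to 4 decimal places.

Fβ = (1+β²)·TP / ((1+β²)·TP + β²·FN + FP), with β²=1/4
= 1.25·689 / (1.25·689 + 0.25·274 + 330) = 0.6837

0.6837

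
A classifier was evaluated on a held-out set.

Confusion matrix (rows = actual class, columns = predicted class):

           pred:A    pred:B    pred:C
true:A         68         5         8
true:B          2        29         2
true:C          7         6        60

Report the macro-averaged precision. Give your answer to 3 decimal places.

Per-class precision (TP/(TP+FP)):
  A: TP=68, FP=2+7=9 → 68/77 = 0.8831
  B: TP=29, FP=5+6=11 → 29/40 = 0.7250
  C: TP=60, FP=8+2=10 → 60/70 = 0.8571
Macro-precision = mean = (0.8831 + 0.7250 + 0.8571) / 3 = 0.822

0.822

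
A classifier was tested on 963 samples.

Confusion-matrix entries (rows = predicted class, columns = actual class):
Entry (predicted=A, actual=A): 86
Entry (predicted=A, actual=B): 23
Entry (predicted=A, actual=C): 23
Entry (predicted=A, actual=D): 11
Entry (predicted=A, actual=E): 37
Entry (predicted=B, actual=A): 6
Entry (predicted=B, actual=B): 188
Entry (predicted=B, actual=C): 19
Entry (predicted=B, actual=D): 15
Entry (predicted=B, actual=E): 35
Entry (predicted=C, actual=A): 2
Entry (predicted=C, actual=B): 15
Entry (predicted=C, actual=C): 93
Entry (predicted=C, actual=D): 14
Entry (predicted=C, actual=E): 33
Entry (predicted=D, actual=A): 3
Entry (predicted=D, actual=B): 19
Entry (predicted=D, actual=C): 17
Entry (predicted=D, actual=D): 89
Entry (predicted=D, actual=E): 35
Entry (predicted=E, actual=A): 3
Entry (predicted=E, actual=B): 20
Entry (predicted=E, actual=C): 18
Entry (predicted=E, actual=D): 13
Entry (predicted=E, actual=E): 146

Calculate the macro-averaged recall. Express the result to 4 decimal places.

0.6507

Per-class recall (TP/(TP+FN)):
  A: TP=86, FN=6+2+3+3=14 → 86/100 = 0.86000
  B: TP=188, FN=23+15+19+20=77 → 188/265 = 0.70943
  C: TP=93, FN=23+19+17+18=77 → 93/170 = 0.54706
  D: TP=89, FN=11+15+14+13=53 → 89/142 = 0.62676
  E: TP=146, FN=37+35+33+35=140 → 146/286 = 0.51049
Macro-recall = mean = (0.86000 + 0.70943 + 0.54706 + 0.62676 + 0.51049) / 5 = 0.6507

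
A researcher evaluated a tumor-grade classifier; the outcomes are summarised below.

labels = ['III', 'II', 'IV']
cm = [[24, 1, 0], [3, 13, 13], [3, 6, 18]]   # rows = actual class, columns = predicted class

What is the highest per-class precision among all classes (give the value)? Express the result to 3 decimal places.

Per-class precision (TP/(TP+FP)):
  III: TP=24, FP=3+3=6 → 24/30 = 0.8000
  II: TP=13, FP=1+6=7 → 13/20 = 0.6500
  IV: TP=18, FP=0+13=13 → 18/31 = 0.5806
Highest is class 'III' with precision = 0.800.

0.800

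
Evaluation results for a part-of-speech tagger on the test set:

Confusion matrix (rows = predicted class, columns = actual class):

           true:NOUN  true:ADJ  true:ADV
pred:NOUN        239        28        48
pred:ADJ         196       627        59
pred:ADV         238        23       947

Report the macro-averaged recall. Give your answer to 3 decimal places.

Per-class recall (TP/(TP+FN)):
  NOUN: TP=239, FN=196+238=434 → 239/673 = 0.3551
  ADJ: TP=627, FN=28+23=51 → 627/678 = 0.9248
  ADV: TP=947, FN=48+59=107 → 947/1054 = 0.8985
Macro-recall = mean = (0.3551 + 0.9248 + 0.8985) / 3 = 0.726

0.726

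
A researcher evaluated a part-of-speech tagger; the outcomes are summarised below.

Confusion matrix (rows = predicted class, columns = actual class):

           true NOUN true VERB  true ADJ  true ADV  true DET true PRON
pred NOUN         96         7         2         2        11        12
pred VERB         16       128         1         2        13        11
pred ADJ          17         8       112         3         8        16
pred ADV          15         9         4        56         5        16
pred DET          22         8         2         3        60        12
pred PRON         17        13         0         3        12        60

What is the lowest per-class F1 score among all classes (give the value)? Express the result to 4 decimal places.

0.5172

Per-class F1 score (2·TP/(2·TP+FP+FN)):
  NOUN: TP=96, FP=7+2+2+11+12=34, FN=16+17+15+22+17=87 → 192/313 = 0.61342
  VERB: TP=128, FP=16+1+2+13+11=43, FN=7+8+9+8+13=45 → 256/344 = 0.74419
  ADJ: TP=112, FP=17+8+3+8+16=52, FN=2+1+4+2+0=9 → 224/285 = 0.78596
  ADV: TP=56, FP=15+9+4+5+16=49, FN=2+2+3+3+3=13 → 112/174 = 0.64368
  DET: TP=60, FP=22+8+2+3+12=47, FN=11+13+8+5+12=49 → 120/216 = 0.55556
  PRON: TP=60, FP=17+13+0+3+12=45, FN=12+11+16+16+12=67 → 120/232 = 0.51724
Lowest is class 'PRON' with F1 score = 0.5172.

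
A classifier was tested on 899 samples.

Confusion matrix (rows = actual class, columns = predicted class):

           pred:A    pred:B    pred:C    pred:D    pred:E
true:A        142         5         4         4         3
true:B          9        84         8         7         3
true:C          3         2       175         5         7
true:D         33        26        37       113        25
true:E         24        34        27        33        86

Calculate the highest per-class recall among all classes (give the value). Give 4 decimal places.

Per-class recall (TP/(TP+FN)):
  A: TP=142, FN=5+4+4+3=16 → 142/158 = 0.89873
  B: TP=84, FN=9+8+7+3=27 → 84/111 = 0.75676
  C: TP=175, FN=3+2+5+7=17 → 175/192 = 0.91146
  D: TP=113, FN=33+26+37+25=121 → 113/234 = 0.48291
  E: TP=86, FN=24+34+27+33=118 → 86/204 = 0.42157
Highest is class 'C' with recall = 0.9115.

0.9115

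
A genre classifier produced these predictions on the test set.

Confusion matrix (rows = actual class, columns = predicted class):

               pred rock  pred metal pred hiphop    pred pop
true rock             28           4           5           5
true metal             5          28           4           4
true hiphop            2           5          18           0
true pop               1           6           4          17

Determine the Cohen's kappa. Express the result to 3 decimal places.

Observed agreement pₒ = trace/N = 91/136 = 0.6691
Expected agreement pₑ = Σ (rowᵢ·colᵢ)/N² = (42·36 + 41·43 + 25·31 + 28·26)/136² = 0.2583
κ = (pₒ − pₑ)/(1 − pₑ) = (0.6691 − 0.2583)/(1 − 0.2583) = 0.554

0.554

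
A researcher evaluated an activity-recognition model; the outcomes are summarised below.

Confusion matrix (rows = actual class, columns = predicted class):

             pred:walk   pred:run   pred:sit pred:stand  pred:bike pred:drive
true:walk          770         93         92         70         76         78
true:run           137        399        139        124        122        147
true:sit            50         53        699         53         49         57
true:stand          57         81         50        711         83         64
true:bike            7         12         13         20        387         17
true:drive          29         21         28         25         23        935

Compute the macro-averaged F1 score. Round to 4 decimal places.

0.6654

Per-class F1 score (2·TP/(2·TP+FP+FN)):
  walk: TP=770, FP=137+50+57+7+29=280, FN=93+92+70+76+78=409 → 1540/2229 = 0.69089
  run: TP=399, FP=93+53+81+12+21=260, FN=137+139+124+122+147=669 → 798/1727 = 0.46207
  sit: TP=699, FP=92+139+50+13+28=322, FN=50+53+53+49+57=262 → 1398/1982 = 0.70535
  stand: TP=711, FP=70+124+53+20+25=292, FN=57+81+50+83+64=335 → 1422/2049 = 0.69400
  bike: TP=387, FP=76+122+49+83+23=353, FN=7+12+13+20+17=69 → 774/1196 = 0.64716
  drive: TP=935, FP=78+147+57+64+17=363, FN=29+21+28+25+23=126 → 1870/2359 = 0.79271
Macro-F1 score = mean = (0.69089 + 0.46207 + 0.70535 + 0.69400 + 0.64716 + 0.79271) / 6 = 0.6654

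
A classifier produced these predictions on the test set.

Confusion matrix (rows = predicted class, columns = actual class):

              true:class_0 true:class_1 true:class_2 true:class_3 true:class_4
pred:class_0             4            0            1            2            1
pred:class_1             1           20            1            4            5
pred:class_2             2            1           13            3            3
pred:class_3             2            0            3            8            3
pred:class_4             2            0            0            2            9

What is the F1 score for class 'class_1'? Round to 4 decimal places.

0.7692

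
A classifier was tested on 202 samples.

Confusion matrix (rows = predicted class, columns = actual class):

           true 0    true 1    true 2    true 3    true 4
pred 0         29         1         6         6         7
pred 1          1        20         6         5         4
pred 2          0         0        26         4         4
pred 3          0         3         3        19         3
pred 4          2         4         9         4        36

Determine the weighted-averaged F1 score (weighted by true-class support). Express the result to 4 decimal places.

0.6382

Per-class F1 score (2·TP/(2·TP+FP+FN)):
  0: TP=29, FP=1+6+6+7=20, FN=1+0+0+2=3 → 58/81 = 0.71605
  1: TP=20, FP=1+6+5+4=16, FN=1+0+3+4=8 → 40/64 = 0.62500
  2: TP=26, FP=0+0+4+4=8, FN=6+6+3+9=24 → 52/84 = 0.61905
  3: TP=19, FP=0+3+3+3=9, FN=6+5+4+4=19 → 38/66 = 0.57576
  4: TP=36, FP=2+4+9+4=19, FN=7+4+4+3=18 → 72/109 = 0.66055
Weighted-F1 score = Σ (supportᵢ/N)·F1 scoreᵢ with N=202: (32/202)·0.71605 + (28/202)·0.62500 + (50/202)·0.61905 + (38/202)·0.57576 + (54/202)·0.66055 = 0.6382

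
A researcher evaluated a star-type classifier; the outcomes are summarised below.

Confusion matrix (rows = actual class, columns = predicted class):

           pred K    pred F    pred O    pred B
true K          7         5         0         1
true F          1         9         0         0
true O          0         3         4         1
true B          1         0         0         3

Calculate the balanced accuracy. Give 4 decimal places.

0.6721

Balanced accuracy = mean of per-class recall.
  K: recall = 7/13 = 0.53846
  F: recall = 9/10 = 0.90000
  O: recall = 4/8 = 0.50000
  B: recall = 3/4 = 0.75000
Mean = (0.53846 + 0.90000 + 0.50000 + 0.75000) / 4 = 0.6721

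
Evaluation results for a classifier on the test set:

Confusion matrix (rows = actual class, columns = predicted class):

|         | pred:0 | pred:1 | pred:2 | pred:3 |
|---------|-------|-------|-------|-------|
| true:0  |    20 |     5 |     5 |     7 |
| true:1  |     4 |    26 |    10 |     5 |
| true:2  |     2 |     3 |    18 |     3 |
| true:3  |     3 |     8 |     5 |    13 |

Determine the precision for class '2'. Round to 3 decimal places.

One-vs-rest for '2': TP = diagonal; FP = other classes predicted '2'; FN = '2' predicted as other.
precision = TP/(TP+FP).
2: TP=18, FP=5+10+5=20 → 18/38 = 0.4737

0.474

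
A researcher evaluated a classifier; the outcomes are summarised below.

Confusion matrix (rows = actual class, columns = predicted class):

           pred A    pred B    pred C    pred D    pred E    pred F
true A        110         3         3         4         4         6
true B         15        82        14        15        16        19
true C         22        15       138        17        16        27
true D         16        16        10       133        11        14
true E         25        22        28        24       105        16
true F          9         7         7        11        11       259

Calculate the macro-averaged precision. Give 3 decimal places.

0.645

Per-class precision (TP/(TP+FP)):
  A: TP=110, FP=15+22+16+25+9=87 → 110/197 = 0.5584
  B: TP=82, FP=3+15+16+22+7=63 → 82/145 = 0.5655
  C: TP=138, FP=3+14+10+28+7=62 → 138/200 = 0.6900
  D: TP=133, FP=4+15+17+24+11=71 → 133/204 = 0.6520
  E: TP=105, FP=4+16+16+11+11=58 → 105/163 = 0.6442
  F: TP=259, FP=6+19+27+14+16=82 → 259/341 = 0.7595
Macro-precision = mean = (0.5584 + 0.5655 + 0.6900 + 0.6520 + 0.6442 + 0.7595) / 6 = 0.645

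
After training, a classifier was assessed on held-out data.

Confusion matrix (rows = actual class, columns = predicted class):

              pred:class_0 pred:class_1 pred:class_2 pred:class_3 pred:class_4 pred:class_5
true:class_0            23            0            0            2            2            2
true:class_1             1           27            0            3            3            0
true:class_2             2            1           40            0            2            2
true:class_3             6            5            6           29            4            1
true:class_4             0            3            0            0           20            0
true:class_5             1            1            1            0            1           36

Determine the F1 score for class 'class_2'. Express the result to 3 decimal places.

0.851

One-vs-rest for 'class_2': TP = diagonal; FP = other classes predicted 'class_2'; FN = 'class_2' predicted as other.
F1 score = 2·TP/(2·TP+FP+FN).
class_2: TP=40, FP=0+0+6+0+1=7, FN=2+1+0+2+2=7 → 80/94 = 0.8511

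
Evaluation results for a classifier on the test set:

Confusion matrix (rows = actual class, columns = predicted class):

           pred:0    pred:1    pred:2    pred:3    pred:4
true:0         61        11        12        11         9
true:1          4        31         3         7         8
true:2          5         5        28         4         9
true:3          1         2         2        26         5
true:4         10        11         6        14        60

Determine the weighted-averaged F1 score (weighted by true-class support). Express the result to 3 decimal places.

Per-class F1 score (2·TP/(2·TP+FP+FN)):
  0: TP=61, FP=4+5+1+10=20, FN=11+12+11+9=43 → 122/185 = 0.6595
  1: TP=31, FP=11+5+2+11=29, FN=4+3+7+8=22 → 62/113 = 0.5487
  2: TP=28, FP=12+3+2+6=23, FN=5+5+4+9=23 → 56/102 = 0.5490
  3: TP=26, FP=11+7+4+14=36, FN=1+2+2+5=10 → 52/98 = 0.5306
  4: TP=60, FP=9+8+9+5=31, FN=10+11+6+14=41 → 120/192 = 0.6250
Weighted-F1 score = Σ (supportᵢ/N)·F1 scoreᵢ with N=345: (104/345)·0.6595 + (53/345)·0.5487 + (51/345)·0.5490 + (36/345)·0.5306 + (101/345)·0.6250 = 0.603

0.603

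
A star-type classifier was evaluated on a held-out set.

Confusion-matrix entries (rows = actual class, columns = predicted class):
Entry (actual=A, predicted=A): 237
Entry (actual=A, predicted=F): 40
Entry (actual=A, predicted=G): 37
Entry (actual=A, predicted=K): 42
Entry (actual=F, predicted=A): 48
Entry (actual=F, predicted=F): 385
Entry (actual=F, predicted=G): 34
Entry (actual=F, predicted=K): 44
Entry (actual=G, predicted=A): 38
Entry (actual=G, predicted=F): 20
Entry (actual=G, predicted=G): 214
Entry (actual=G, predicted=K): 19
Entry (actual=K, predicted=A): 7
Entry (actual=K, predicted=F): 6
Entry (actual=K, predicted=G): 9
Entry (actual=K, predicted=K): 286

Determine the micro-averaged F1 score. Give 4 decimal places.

Micro-averaging pools counts across classes: ΣTP=1122, ΣFP=344, ΣFN=344.
Micro-F1 score = 2·TP/(2·TP+FP+FN) on pooled counts = 0.7653 (equals overall accuracy in single-label multiclass).

0.7653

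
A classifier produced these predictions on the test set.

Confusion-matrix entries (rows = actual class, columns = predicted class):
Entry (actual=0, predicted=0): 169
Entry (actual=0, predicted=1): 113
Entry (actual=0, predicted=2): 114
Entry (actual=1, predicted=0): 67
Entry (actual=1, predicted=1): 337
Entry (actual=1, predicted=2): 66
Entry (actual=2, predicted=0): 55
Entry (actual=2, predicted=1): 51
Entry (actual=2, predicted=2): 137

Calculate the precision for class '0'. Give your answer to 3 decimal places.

0.581

Take TP from the diagonal, FP from the rest of the '0' prediction marginal, FN from the rest of the '0' actual marginal.
precision = TP/(TP+FP).
0: TP=169, FP=67+55=122 → 169/291 = 0.5808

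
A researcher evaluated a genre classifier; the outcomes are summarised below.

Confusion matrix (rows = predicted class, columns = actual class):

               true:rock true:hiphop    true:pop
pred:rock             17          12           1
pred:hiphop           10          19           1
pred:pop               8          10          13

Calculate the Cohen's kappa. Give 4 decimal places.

0.3096

Observed agreement pₒ = trace/N = 49/91 = 0.53846
Expected agreement pₑ = Σ (rowᵢ·colᵢ)/N² = (35·30 + 41·30 + 15·31)/91² = 0.33148
κ = (pₒ − pₑ)/(1 − pₑ) = (0.53846 − 0.33148)/(1 − 0.33148) = 0.3096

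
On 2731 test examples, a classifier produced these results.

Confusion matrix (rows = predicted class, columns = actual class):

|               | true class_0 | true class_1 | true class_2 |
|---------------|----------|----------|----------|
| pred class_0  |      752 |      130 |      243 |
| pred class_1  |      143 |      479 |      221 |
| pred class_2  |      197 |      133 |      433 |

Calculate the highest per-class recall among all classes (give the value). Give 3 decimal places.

0.689

Per-class recall (TP/(TP+FN)):
  class_0: TP=752, FN=143+197=340 → 752/1092 = 0.6886
  class_1: TP=479, FN=130+133=263 → 479/742 = 0.6456
  class_2: TP=433, FN=243+221=464 → 433/897 = 0.4827
Highest is class 'class_0' with recall = 0.689.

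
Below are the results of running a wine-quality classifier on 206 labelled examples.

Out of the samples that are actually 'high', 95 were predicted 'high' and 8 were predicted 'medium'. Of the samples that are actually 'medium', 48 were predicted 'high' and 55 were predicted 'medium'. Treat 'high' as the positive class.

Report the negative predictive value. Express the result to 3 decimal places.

NPV = TN/(TN+FN) = 55/(55+8) = 0.873

0.873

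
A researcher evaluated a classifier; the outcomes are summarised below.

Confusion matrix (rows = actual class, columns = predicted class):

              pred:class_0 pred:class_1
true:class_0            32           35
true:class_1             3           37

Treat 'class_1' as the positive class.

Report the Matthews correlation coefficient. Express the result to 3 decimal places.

MCC = (TP·TN − FP·FN) / √((TP+FP)(TP+FN)(TN+FP)(TN+FN))
Numerator = 37·32 − 35·3 = 1079
Denominator = √(72·40·67·35) = √6753600 = 2598.7689
MCC = 1079 / 2598.7689 = 0.415

0.415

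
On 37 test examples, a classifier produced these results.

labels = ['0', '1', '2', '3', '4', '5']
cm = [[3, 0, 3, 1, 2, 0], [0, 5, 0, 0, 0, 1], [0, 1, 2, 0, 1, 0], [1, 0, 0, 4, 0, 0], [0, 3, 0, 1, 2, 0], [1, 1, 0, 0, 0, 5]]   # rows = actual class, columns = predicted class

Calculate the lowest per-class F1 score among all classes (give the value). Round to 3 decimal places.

0.364

Per-class F1 score (2·TP/(2·TP+FP+FN)):
  0: TP=3, FP=0+0+1+0+1=2, FN=0+3+1+2+0=6 → 6/14 = 0.4286
  1: TP=5, FP=0+1+0+3+1=5, FN=0+0+0+0+1=1 → 10/16 = 0.6250
  2: TP=2, FP=3+0+0+0+0=3, FN=0+1+0+1+0=2 → 4/9 = 0.4444
  3: TP=4, FP=1+0+0+1+0=2, FN=1+0+0+0+0=1 → 8/11 = 0.7273
  4: TP=2, FP=2+0+1+0+0=3, FN=0+3+0+1+0=4 → 4/11 = 0.3636
  5: TP=5, FP=0+1+0+0+0=1, FN=1+1+0+0+0=2 → 10/13 = 0.7692
Lowest is class '4' with F1 score = 0.364.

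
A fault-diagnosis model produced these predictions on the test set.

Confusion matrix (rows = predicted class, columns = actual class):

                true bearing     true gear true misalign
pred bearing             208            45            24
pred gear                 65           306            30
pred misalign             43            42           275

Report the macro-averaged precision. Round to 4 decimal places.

Per-class precision (TP/(TP+FP)):
  bearing: TP=208, FP=45+24=69 → 208/277 = 0.75090
  gear: TP=306, FP=65+30=95 → 306/401 = 0.76309
  misalign: TP=275, FP=43+42=85 → 275/360 = 0.76389
Macro-precision = mean = (0.75090 + 0.76309 + 0.76389) / 3 = 0.7593

0.7593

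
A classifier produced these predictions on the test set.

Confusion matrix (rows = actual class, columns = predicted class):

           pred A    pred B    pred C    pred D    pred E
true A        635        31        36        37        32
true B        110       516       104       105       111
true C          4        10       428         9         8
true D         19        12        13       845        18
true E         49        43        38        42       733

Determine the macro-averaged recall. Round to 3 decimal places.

0.809

Per-class recall (TP/(TP+FN)):
  A: TP=635, FN=31+36+37+32=136 → 635/771 = 0.8236
  B: TP=516, FN=110+104+105+111=430 → 516/946 = 0.5455
  C: TP=428, FN=4+10+9+8=31 → 428/459 = 0.9325
  D: TP=845, FN=19+12+13+18=62 → 845/907 = 0.9316
  E: TP=733, FN=49+43+38+42=172 → 733/905 = 0.8099
Macro-recall = mean = (0.8236 + 0.5455 + 0.9325 + 0.9316 + 0.8099) / 5 = 0.809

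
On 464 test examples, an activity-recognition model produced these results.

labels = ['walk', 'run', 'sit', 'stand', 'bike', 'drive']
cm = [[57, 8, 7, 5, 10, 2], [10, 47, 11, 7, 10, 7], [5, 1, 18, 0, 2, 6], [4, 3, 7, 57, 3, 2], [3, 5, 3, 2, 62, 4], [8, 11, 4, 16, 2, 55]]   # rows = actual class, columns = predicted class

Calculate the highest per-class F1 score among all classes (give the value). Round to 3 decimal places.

0.738

Per-class F1 score (2·TP/(2·TP+FP+FN)):
  walk: TP=57, FP=10+5+4+3+8=30, FN=8+7+5+10+2=32 → 114/176 = 0.6477
  run: TP=47, FP=8+1+3+5+11=28, FN=10+11+7+10+7=45 → 94/167 = 0.5629
  sit: TP=18, FP=7+11+7+3+4=32, FN=5+1+0+2+6=14 → 36/82 = 0.4390
  stand: TP=57, FP=5+7+0+2+16=30, FN=4+3+7+3+2=19 → 114/163 = 0.6994
  bike: TP=62, FP=10+10+2+3+2=27, FN=3+5+3+2+4=17 → 124/168 = 0.7381
  drive: TP=55, FP=2+7+6+2+4=21, FN=8+11+4+16+2=41 → 110/172 = 0.6395
Highest is class 'bike' with F1 score = 0.738.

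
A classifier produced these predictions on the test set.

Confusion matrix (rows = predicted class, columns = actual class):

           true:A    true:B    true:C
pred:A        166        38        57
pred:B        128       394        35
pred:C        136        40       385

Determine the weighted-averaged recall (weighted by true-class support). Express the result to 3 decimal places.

0.685

Per-class recall (TP/(TP+FN)):
  A: TP=166, FN=128+136=264 → 166/430 = 0.3860
  B: TP=394, FN=38+40=78 → 394/472 = 0.8347
  C: TP=385, FN=57+35=92 → 385/477 = 0.8071
Weighted-recall = Σ (supportᵢ/N)·recallᵢ with N=1379: (430/1379)·0.3860 + (472/1379)·0.8347 + (477/1379)·0.8071 = 0.685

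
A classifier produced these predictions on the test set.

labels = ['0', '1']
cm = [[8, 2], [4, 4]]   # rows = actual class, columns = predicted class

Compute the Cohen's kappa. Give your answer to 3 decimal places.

0.308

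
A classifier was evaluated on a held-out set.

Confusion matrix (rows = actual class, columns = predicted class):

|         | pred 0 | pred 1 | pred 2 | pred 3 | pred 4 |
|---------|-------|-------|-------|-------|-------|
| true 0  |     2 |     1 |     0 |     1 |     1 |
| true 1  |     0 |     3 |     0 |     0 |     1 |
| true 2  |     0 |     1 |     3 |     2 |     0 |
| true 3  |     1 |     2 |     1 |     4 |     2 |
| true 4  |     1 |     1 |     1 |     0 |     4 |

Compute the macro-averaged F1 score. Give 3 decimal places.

0.499

Per-class F1 score (2·TP/(2·TP+FP+FN)):
  0: TP=2, FP=0+0+1+1=2, FN=1+0+1+1=3 → 4/9 = 0.4444
  1: TP=3, FP=1+1+2+1=5, FN=0+0+0+1=1 → 6/12 = 0.5000
  2: TP=3, FP=0+0+1+1=2, FN=0+1+2+0=3 → 6/11 = 0.5455
  3: TP=4, FP=1+0+2+0=3, FN=1+2+1+2=6 → 8/17 = 0.4706
  4: TP=4, FP=1+1+0+2=4, FN=1+1+1+0=3 → 8/15 = 0.5333
Macro-F1 score = mean = (0.4444 + 0.5000 + 0.5455 + 0.4706 + 0.5333) / 5 = 0.499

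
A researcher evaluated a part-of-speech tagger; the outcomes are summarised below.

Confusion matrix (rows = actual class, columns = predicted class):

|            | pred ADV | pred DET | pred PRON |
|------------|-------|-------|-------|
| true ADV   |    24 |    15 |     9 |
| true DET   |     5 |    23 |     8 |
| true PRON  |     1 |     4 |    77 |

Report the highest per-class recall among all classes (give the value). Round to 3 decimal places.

Per-class recall (TP/(TP+FN)):
  ADV: TP=24, FN=15+9=24 → 24/48 = 0.5000
  DET: TP=23, FN=5+8=13 → 23/36 = 0.6389
  PRON: TP=77, FN=1+4=5 → 77/82 = 0.9390
Highest is class 'PRON' with recall = 0.939.

0.939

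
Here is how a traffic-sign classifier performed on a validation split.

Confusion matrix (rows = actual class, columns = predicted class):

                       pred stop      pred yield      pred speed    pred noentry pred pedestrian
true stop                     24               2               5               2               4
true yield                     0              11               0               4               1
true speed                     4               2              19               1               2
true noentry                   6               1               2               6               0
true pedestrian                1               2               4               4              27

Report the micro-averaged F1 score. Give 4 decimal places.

0.6493

Micro-averaging pools counts across classes: ΣTP=87, ΣFP=47, ΣFN=47.
Micro-F1 score = 2·TP/(2·TP+FP+FN) on pooled counts = 0.6493 (equals overall accuracy in single-label multiclass).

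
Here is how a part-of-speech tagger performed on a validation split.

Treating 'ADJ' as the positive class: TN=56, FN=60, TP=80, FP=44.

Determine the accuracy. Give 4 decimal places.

0.5667

Accuracy = (TP+TN)/N = (80+56)/240 = 0.5667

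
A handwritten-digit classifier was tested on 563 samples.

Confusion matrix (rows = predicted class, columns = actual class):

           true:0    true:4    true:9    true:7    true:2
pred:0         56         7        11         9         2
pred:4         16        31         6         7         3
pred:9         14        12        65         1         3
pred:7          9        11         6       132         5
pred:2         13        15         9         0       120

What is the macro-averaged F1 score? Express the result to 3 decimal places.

Per-class F1 score (2·TP/(2·TP+FP+FN)):
  0: TP=56, FP=7+11+9+2=29, FN=16+14+9+13=52 → 112/193 = 0.5803
  4: TP=31, FP=16+6+7+3=32, FN=7+12+11+15=45 → 62/139 = 0.4460
  9: TP=65, FP=14+12+1+3=30, FN=11+6+6+9=32 → 130/192 = 0.6771
  7: TP=132, FP=9+11+6+5=31, FN=9+7+1+0=17 → 264/312 = 0.8462
  2: TP=120, FP=13+15+9+0=37, FN=2+3+3+5=13 → 240/290 = 0.8276
Macro-F1 score = mean = (0.5803 + 0.4460 + 0.6771 + 0.8462 + 0.8276) / 5 = 0.675

0.675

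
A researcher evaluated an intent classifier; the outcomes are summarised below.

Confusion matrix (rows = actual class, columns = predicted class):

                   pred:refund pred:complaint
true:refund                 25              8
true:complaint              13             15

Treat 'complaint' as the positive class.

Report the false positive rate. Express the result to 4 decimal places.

0.2424

FPR = FP/(FP+TN) = 8/(8+25) = 0.2424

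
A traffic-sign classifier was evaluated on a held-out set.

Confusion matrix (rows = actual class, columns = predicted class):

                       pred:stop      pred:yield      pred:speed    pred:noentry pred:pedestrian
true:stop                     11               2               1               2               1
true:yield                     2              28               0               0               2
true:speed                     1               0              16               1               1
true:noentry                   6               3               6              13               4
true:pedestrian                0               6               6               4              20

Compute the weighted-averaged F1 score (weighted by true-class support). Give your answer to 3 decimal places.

0.636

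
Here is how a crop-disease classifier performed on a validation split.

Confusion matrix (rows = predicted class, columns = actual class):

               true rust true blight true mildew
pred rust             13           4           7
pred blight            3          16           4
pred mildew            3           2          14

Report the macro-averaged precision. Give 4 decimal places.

Per-class precision (TP/(TP+FP)):
  rust: TP=13, FP=4+7=11 → 13/24 = 0.54167
  blight: TP=16, FP=3+4=7 → 16/23 = 0.69565
  mildew: TP=14, FP=3+2=5 → 14/19 = 0.73684
Macro-precision = mean = (0.54167 + 0.69565 + 0.73684) / 3 = 0.6581

0.6581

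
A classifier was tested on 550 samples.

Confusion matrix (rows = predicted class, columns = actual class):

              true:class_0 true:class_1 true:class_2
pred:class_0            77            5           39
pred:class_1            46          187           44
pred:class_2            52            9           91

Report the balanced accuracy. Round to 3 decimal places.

Balanced accuracy = mean of per-class recall.
  class_0: recall = 77/175 = 0.4400
  class_1: recall = 187/201 = 0.9303
  class_2: recall = 91/174 = 0.5230
Mean = (0.4400 + 0.9303 + 0.5230) / 3 = 0.631

0.631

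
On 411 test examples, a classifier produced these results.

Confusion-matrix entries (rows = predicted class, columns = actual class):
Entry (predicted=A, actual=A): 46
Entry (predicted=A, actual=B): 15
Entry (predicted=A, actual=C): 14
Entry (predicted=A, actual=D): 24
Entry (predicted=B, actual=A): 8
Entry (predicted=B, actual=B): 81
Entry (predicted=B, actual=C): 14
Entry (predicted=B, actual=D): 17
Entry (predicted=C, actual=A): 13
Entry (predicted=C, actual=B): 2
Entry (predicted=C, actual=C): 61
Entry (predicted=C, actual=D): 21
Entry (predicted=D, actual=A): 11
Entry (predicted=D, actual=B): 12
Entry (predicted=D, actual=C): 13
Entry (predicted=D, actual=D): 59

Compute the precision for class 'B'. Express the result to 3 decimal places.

Treat 'B' as positive and all other classes as negative.
precision = TP/(TP+FP).
B: TP=81, FP=8+14+17=39 → 81/120 = 0.6750

0.675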